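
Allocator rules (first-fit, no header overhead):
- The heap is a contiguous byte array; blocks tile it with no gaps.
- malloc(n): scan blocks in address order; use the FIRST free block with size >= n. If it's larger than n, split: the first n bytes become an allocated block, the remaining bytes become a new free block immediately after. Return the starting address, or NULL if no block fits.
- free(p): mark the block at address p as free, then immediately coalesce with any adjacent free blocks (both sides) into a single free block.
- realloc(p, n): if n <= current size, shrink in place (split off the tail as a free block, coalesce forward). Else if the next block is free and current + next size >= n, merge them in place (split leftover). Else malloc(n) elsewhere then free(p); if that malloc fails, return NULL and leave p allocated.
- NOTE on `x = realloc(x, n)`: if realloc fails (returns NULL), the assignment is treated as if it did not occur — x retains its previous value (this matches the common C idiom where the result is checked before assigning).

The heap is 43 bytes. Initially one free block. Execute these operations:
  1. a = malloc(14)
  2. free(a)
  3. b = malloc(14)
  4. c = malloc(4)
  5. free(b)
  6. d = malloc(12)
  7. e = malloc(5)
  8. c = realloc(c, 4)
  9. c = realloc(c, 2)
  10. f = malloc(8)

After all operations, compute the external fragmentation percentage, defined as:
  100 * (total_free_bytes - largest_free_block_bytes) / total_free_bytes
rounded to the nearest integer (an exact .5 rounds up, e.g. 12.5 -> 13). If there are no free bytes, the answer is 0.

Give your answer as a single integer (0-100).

Answer: 25

Derivation:
Op 1: a = malloc(14) -> a = 0; heap: [0-13 ALLOC][14-42 FREE]
Op 2: free(a) -> (freed a); heap: [0-42 FREE]
Op 3: b = malloc(14) -> b = 0; heap: [0-13 ALLOC][14-42 FREE]
Op 4: c = malloc(4) -> c = 14; heap: [0-13 ALLOC][14-17 ALLOC][18-42 FREE]
Op 5: free(b) -> (freed b); heap: [0-13 FREE][14-17 ALLOC][18-42 FREE]
Op 6: d = malloc(12) -> d = 0; heap: [0-11 ALLOC][12-13 FREE][14-17 ALLOC][18-42 FREE]
Op 7: e = malloc(5) -> e = 18; heap: [0-11 ALLOC][12-13 FREE][14-17 ALLOC][18-22 ALLOC][23-42 FREE]
Op 8: c = realloc(c, 4) -> c = 14; heap: [0-11 ALLOC][12-13 FREE][14-17 ALLOC][18-22 ALLOC][23-42 FREE]
Op 9: c = realloc(c, 2) -> c = 14; heap: [0-11 ALLOC][12-13 FREE][14-15 ALLOC][16-17 FREE][18-22 ALLOC][23-42 FREE]
Op 10: f = malloc(8) -> f = 23; heap: [0-11 ALLOC][12-13 FREE][14-15 ALLOC][16-17 FREE][18-22 ALLOC][23-30 ALLOC][31-42 FREE]
Free blocks: [2 2 12] total_free=16 largest=12 -> 100*(16-12)/16 = 400/16 = 25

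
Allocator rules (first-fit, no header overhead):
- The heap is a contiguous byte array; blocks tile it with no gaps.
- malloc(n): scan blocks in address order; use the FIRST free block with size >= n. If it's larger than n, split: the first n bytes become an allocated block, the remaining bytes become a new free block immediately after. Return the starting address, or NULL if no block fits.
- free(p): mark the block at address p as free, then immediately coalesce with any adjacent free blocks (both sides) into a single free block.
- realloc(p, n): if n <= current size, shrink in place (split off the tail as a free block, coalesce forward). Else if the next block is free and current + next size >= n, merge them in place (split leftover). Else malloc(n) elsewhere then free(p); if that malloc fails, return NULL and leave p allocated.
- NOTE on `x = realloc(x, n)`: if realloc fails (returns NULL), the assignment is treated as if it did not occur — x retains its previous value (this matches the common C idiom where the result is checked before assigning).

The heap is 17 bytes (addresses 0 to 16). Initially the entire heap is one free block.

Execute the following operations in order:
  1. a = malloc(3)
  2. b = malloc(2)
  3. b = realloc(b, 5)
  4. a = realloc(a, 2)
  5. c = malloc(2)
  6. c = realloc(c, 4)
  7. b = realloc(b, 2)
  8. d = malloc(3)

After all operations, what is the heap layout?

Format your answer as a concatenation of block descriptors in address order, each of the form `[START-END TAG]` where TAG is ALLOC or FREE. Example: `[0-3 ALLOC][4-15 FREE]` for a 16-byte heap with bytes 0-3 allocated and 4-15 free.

Answer: [0-1 ALLOC][2-2 FREE][3-4 ALLOC][5-7 ALLOC][8-11 ALLOC][12-16 FREE]

Derivation:
Op 1: a = malloc(3) -> a = 0; heap: [0-2 ALLOC][3-16 FREE]
Op 2: b = malloc(2) -> b = 3; heap: [0-2 ALLOC][3-4 ALLOC][5-16 FREE]
Op 3: b = realloc(b, 5) -> b = 3; heap: [0-2 ALLOC][3-7 ALLOC][8-16 FREE]
Op 4: a = realloc(a, 2) -> a = 0; heap: [0-1 ALLOC][2-2 FREE][3-7 ALLOC][8-16 FREE]
Op 5: c = malloc(2) -> c = 8; heap: [0-1 ALLOC][2-2 FREE][3-7 ALLOC][8-9 ALLOC][10-16 FREE]
Op 6: c = realloc(c, 4) -> c = 8; heap: [0-1 ALLOC][2-2 FREE][3-7 ALLOC][8-11 ALLOC][12-16 FREE]
Op 7: b = realloc(b, 2) -> b = 3; heap: [0-1 ALLOC][2-2 FREE][3-4 ALLOC][5-7 FREE][8-11 ALLOC][12-16 FREE]
Op 8: d = malloc(3) -> d = 5; heap: [0-1 ALLOC][2-2 FREE][3-4 ALLOC][5-7 ALLOC][8-11 ALLOC][12-16 FREE]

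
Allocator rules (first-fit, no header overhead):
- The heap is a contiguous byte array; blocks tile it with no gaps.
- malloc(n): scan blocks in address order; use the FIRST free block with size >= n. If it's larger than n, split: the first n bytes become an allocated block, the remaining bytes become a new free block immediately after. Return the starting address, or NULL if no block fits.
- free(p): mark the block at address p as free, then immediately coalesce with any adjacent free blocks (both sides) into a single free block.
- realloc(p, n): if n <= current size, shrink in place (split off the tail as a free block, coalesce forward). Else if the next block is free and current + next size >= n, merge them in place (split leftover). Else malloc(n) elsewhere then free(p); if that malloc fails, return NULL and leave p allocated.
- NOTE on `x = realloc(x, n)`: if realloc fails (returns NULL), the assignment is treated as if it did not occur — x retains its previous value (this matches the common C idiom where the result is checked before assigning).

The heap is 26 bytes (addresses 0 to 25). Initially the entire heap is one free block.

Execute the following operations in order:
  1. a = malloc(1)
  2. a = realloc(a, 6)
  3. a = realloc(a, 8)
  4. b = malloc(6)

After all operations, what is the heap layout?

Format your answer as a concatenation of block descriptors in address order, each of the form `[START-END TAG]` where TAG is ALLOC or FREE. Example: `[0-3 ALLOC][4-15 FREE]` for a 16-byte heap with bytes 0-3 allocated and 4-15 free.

Op 1: a = malloc(1) -> a = 0; heap: [0-0 ALLOC][1-25 FREE]
Op 2: a = realloc(a, 6) -> a = 0; heap: [0-5 ALLOC][6-25 FREE]
Op 3: a = realloc(a, 8) -> a = 0; heap: [0-7 ALLOC][8-25 FREE]
Op 4: b = malloc(6) -> b = 8; heap: [0-7 ALLOC][8-13 ALLOC][14-25 FREE]

Answer: [0-7 ALLOC][8-13 ALLOC][14-25 FREE]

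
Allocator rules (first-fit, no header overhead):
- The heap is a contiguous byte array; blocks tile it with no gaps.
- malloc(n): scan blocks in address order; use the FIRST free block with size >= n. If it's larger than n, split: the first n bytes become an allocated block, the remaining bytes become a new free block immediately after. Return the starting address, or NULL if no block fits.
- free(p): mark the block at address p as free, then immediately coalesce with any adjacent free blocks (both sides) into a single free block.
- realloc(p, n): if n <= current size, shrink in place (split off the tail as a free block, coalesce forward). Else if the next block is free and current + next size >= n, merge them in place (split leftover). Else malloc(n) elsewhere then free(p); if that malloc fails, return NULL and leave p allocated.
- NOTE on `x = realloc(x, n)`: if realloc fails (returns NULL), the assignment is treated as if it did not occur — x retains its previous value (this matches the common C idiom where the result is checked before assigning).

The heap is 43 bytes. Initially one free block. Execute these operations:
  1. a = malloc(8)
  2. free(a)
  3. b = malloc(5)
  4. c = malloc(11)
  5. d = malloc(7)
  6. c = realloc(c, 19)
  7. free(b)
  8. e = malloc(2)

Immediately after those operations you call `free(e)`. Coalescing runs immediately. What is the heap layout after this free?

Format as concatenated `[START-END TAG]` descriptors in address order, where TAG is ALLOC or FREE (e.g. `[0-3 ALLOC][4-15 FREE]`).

Op 1: a = malloc(8) -> a = 0; heap: [0-7 ALLOC][8-42 FREE]
Op 2: free(a) -> (freed a); heap: [0-42 FREE]
Op 3: b = malloc(5) -> b = 0; heap: [0-4 ALLOC][5-42 FREE]
Op 4: c = malloc(11) -> c = 5; heap: [0-4 ALLOC][5-15 ALLOC][16-42 FREE]
Op 5: d = malloc(7) -> d = 16; heap: [0-4 ALLOC][5-15 ALLOC][16-22 ALLOC][23-42 FREE]
Op 6: c = realloc(c, 19) -> c = 23; heap: [0-4 ALLOC][5-15 FREE][16-22 ALLOC][23-41 ALLOC][42-42 FREE]
Op 7: free(b) -> (freed b); heap: [0-15 FREE][16-22 ALLOC][23-41 ALLOC][42-42 FREE]
Op 8: e = malloc(2) -> e = 0; heap: [0-1 ALLOC][2-15 FREE][16-22 ALLOC][23-41 ALLOC][42-42 FREE]
free(e): e = 0 -> block [0-1 ALLOC]; mark free, coalesce with adjacent free neighbors -> [0-15 FREE][16-22 ALLOC][23-41 ALLOC][42-42 FREE]

Answer: [0-15 FREE][16-22 ALLOC][23-41 ALLOC][42-42 FREE]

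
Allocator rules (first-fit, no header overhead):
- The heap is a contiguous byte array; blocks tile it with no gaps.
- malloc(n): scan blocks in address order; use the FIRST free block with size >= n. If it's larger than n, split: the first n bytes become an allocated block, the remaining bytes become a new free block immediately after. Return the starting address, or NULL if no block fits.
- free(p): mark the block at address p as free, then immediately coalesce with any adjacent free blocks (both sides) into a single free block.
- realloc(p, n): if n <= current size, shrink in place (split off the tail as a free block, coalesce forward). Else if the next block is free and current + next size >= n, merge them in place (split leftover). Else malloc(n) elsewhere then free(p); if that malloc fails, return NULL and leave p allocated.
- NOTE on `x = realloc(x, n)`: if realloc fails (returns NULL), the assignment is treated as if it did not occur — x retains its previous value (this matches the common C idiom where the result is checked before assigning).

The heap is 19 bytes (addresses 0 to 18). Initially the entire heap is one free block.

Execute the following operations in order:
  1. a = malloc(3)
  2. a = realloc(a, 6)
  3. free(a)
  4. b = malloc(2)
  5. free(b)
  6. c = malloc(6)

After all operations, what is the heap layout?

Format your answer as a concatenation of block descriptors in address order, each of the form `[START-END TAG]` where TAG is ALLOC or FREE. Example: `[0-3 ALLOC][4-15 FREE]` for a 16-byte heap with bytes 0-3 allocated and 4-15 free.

Op 1: a = malloc(3) -> a = 0; heap: [0-2 ALLOC][3-18 FREE]
Op 2: a = realloc(a, 6) -> a = 0; heap: [0-5 ALLOC][6-18 FREE]
Op 3: free(a) -> (freed a); heap: [0-18 FREE]
Op 4: b = malloc(2) -> b = 0; heap: [0-1 ALLOC][2-18 FREE]
Op 5: free(b) -> (freed b); heap: [0-18 FREE]
Op 6: c = malloc(6) -> c = 0; heap: [0-5 ALLOC][6-18 FREE]

Answer: [0-5 ALLOC][6-18 FREE]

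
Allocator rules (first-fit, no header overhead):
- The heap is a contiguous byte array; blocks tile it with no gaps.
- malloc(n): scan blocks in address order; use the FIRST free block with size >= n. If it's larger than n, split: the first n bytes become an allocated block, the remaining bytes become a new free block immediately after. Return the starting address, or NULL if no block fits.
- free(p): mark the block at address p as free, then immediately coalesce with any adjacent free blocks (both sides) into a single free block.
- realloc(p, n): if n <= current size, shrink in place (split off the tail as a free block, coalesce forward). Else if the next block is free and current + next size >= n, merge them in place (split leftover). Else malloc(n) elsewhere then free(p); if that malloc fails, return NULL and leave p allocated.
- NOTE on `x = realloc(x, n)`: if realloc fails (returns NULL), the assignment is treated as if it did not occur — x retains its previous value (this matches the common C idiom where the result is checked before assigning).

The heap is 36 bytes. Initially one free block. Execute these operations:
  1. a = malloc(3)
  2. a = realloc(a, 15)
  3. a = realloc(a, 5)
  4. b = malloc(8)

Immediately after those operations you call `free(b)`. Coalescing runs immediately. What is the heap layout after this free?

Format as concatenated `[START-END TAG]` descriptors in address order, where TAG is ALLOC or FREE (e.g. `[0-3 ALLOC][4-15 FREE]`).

Op 1: a = malloc(3) -> a = 0; heap: [0-2 ALLOC][3-35 FREE]
Op 2: a = realloc(a, 15) -> a = 0; heap: [0-14 ALLOC][15-35 FREE]
Op 3: a = realloc(a, 5) -> a = 0; heap: [0-4 ALLOC][5-35 FREE]
Op 4: b = malloc(8) -> b = 5; heap: [0-4 ALLOC][5-12 ALLOC][13-35 FREE]
free(b): b = 5 -> block [5-12 ALLOC]; mark free, coalesce with adjacent free neighbors -> [0-4 ALLOC][5-35 FREE]

Answer: [0-4 ALLOC][5-35 FREE]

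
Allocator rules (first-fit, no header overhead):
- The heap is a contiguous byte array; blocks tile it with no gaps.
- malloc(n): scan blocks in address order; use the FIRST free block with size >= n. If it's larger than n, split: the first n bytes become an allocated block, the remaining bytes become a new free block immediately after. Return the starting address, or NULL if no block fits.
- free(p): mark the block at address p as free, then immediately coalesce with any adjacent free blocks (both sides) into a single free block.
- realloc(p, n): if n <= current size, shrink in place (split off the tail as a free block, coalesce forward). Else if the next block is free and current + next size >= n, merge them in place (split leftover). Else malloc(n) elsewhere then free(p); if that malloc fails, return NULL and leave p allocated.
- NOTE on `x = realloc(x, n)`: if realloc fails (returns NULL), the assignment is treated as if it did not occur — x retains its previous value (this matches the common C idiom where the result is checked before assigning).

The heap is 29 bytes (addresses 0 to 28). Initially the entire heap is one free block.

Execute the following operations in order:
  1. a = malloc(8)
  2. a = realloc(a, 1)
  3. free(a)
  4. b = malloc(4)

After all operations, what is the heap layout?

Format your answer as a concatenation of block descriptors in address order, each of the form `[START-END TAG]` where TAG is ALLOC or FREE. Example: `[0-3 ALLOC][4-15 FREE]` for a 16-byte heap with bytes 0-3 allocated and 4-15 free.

Op 1: a = malloc(8) -> a = 0; heap: [0-7 ALLOC][8-28 FREE]
Op 2: a = realloc(a, 1) -> a = 0; heap: [0-0 ALLOC][1-28 FREE]
Op 3: free(a) -> (freed a); heap: [0-28 FREE]
Op 4: b = malloc(4) -> b = 0; heap: [0-3 ALLOC][4-28 FREE]

Answer: [0-3 ALLOC][4-28 FREE]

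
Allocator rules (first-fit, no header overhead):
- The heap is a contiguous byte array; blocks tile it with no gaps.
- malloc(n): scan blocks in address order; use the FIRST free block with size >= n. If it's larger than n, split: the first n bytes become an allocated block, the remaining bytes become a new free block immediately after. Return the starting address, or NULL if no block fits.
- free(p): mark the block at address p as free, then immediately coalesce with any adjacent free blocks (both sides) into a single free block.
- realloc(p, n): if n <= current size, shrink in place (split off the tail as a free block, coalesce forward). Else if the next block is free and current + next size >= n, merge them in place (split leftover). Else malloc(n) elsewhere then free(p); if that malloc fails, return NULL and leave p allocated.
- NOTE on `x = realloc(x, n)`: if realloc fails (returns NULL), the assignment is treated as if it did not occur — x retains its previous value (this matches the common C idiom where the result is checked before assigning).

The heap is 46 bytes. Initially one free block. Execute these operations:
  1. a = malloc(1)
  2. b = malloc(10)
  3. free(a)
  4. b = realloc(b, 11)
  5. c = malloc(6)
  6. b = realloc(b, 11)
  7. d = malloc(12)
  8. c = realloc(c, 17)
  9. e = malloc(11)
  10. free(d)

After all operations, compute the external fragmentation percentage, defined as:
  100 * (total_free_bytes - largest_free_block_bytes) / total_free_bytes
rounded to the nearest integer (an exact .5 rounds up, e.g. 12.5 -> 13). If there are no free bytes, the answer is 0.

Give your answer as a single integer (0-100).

Op 1: a = malloc(1) -> a = 0; heap: [0-0 ALLOC][1-45 FREE]
Op 2: b = malloc(10) -> b = 1; heap: [0-0 ALLOC][1-10 ALLOC][11-45 FREE]
Op 3: free(a) -> (freed a); heap: [0-0 FREE][1-10 ALLOC][11-45 FREE]
Op 4: b = realloc(b, 11) -> b = 1; heap: [0-0 FREE][1-11 ALLOC][12-45 FREE]
Op 5: c = malloc(6) -> c = 12; heap: [0-0 FREE][1-11 ALLOC][12-17 ALLOC][18-45 FREE]
Op 6: b = realloc(b, 11) -> b = 1; heap: [0-0 FREE][1-11 ALLOC][12-17 ALLOC][18-45 FREE]
Op 7: d = malloc(12) -> d = 18; heap: [0-0 FREE][1-11 ALLOC][12-17 ALLOC][18-29 ALLOC][30-45 FREE]
Op 8: c = realloc(c, 17) -> NULL (c unchanged); heap: [0-0 FREE][1-11 ALLOC][12-17 ALLOC][18-29 ALLOC][30-45 FREE]
Op 9: e = malloc(11) -> e = 30; heap: [0-0 FREE][1-11 ALLOC][12-17 ALLOC][18-29 ALLOC][30-40 ALLOC][41-45 FREE]
Op 10: free(d) -> (freed d); heap: [0-0 FREE][1-11 ALLOC][12-17 ALLOC][18-29 FREE][30-40 ALLOC][41-45 FREE]
Free blocks: [1 12 5] total_free=18 largest=12 -> 100*(18-12)/18 = 600/18 ≈ 33.333 -> rounds to 33

Answer: 33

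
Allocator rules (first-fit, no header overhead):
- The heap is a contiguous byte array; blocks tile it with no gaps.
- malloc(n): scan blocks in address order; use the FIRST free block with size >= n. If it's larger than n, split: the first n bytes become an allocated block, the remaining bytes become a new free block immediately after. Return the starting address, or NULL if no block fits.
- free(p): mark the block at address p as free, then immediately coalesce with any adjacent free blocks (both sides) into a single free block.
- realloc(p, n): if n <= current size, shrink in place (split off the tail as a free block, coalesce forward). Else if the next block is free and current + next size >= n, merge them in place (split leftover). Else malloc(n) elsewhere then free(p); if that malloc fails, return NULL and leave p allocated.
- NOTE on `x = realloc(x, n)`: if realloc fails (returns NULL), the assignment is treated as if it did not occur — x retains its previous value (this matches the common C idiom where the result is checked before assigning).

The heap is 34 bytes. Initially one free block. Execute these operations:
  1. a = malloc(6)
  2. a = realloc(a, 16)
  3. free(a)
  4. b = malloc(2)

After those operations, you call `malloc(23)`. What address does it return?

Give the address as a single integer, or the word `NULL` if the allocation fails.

Op 1: a = malloc(6) -> a = 0; heap: [0-5 ALLOC][6-33 FREE]
Op 2: a = realloc(a, 16) -> a = 0; heap: [0-15 ALLOC][16-33 FREE]
Op 3: free(a) -> (freed a); heap: [0-33 FREE]
Op 4: b = malloc(2) -> b = 0; heap: [0-1 ALLOC][2-33 FREE]
malloc(23): first-fit scan over [0-1 ALLOC][2-33 FREE] -> 2

Answer: 2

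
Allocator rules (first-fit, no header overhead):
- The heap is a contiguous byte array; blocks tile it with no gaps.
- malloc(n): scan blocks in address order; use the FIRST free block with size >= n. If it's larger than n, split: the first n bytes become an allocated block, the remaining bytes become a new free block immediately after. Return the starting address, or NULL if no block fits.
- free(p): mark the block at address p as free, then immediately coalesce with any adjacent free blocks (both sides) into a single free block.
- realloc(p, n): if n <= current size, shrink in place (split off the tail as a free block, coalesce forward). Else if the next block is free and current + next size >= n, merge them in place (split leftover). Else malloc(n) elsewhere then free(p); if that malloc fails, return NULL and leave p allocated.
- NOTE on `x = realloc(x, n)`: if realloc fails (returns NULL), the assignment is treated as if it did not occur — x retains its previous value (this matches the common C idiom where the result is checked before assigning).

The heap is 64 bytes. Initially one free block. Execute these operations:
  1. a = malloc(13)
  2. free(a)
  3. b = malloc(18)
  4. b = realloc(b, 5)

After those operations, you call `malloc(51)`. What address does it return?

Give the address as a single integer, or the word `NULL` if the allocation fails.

Op 1: a = malloc(13) -> a = 0; heap: [0-12 ALLOC][13-63 FREE]
Op 2: free(a) -> (freed a); heap: [0-63 FREE]
Op 3: b = malloc(18) -> b = 0; heap: [0-17 ALLOC][18-63 FREE]
Op 4: b = realloc(b, 5) -> b = 0; heap: [0-4 ALLOC][5-63 FREE]
malloc(51): first-fit scan over [0-4 ALLOC][5-63 FREE] -> 5

Answer: 5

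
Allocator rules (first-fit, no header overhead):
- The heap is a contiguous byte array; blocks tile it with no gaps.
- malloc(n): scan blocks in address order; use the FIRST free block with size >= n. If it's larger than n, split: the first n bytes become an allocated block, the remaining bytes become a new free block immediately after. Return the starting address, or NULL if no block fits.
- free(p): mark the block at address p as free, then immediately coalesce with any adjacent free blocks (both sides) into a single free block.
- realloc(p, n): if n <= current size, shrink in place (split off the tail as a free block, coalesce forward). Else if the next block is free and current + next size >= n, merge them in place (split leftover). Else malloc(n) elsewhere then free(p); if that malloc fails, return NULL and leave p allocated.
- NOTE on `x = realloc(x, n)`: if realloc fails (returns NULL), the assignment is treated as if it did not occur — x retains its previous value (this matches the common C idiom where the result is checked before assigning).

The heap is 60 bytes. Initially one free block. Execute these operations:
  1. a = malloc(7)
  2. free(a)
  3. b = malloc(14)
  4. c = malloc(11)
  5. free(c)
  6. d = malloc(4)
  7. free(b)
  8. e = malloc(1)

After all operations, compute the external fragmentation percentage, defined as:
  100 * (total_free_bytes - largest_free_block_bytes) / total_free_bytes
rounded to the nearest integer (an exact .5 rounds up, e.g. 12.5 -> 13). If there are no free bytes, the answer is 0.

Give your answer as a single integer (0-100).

Answer: 24

Derivation:
Op 1: a = malloc(7) -> a = 0; heap: [0-6 ALLOC][7-59 FREE]
Op 2: free(a) -> (freed a); heap: [0-59 FREE]
Op 3: b = malloc(14) -> b = 0; heap: [0-13 ALLOC][14-59 FREE]
Op 4: c = malloc(11) -> c = 14; heap: [0-13 ALLOC][14-24 ALLOC][25-59 FREE]
Op 5: free(c) -> (freed c); heap: [0-13 ALLOC][14-59 FREE]
Op 6: d = malloc(4) -> d = 14; heap: [0-13 ALLOC][14-17 ALLOC][18-59 FREE]
Op 7: free(b) -> (freed b); heap: [0-13 FREE][14-17 ALLOC][18-59 FREE]
Op 8: e = malloc(1) -> e = 0; heap: [0-0 ALLOC][1-13 FREE][14-17 ALLOC][18-59 FREE]
Free blocks: [13 42] total_free=55 largest=42 -> 100*(55-42)/55 = 1300/55 ≈ 23.636 -> rounds to 24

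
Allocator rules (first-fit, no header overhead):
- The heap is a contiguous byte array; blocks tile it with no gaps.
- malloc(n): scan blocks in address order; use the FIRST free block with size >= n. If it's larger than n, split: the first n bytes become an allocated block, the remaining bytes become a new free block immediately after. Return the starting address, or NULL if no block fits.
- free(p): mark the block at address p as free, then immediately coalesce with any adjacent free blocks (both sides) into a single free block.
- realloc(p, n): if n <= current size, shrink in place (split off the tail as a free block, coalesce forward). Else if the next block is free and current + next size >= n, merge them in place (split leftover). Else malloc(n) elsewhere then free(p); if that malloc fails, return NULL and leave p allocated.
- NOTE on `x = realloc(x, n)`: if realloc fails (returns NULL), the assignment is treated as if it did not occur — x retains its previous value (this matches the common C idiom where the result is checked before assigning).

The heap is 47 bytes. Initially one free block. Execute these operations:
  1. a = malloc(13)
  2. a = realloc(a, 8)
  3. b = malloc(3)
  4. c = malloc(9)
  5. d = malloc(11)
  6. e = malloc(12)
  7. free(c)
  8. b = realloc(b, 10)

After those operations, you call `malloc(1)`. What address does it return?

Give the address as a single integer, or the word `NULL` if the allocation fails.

Answer: 18

Derivation:
Op 1: a = malloc(13) -> a = 0; heap: [0-12 ALLOC][13-46 FREE]
Op 2: a = realloc(a, 8) -> a = 0; heap: [0-7 ALLOC][8-46 FREE]
Op 3: b = malloc(3) -> b = 8; heap: [0-7 ALLOC][8-10 ALLOC][11-46 FREE]
Op 4: c = malloc(9) -> c = 11; heap: [0-7 ALLOC][8-10 ALLOC][11-19 ALLOC][20-46 FREE]
Op 5: d = malloc(11) -> d = 20; heap: [0-7 ALLOC][8-10 ALLOC][11-19 ALLOC][20-30 ALLOC][31-46 FREE]
Op 6: e = malloc(12) -> e = 31; heap: [0-7 ALLOC][8-10 ALLOC][11-19 ALLOC][20-30 ALLOC][31-42 ALLOC][43-46 FREE]
Op 7: free(c) -> (freed c); heap: [0-7 ALLOC][8-10 ALLOC][11-19 FREE][20-30 ALLOC][31-42 ALLOC][43-46 FREE]
Op 8: b = realloc(b, 10) -> b = 8; heap: [0-7 ALLOC][8-17 ALLOC][18-19 FREE][20-30 ALLOC][31-42 ALLOC][43-46 FREE]
malloc(1): first-fit scan over [0-7 ALLOC][8-17 ALLOC][18-19 FREE][20-30 ALLOC][31-42 ALLOC][43-46 FREE] -> 18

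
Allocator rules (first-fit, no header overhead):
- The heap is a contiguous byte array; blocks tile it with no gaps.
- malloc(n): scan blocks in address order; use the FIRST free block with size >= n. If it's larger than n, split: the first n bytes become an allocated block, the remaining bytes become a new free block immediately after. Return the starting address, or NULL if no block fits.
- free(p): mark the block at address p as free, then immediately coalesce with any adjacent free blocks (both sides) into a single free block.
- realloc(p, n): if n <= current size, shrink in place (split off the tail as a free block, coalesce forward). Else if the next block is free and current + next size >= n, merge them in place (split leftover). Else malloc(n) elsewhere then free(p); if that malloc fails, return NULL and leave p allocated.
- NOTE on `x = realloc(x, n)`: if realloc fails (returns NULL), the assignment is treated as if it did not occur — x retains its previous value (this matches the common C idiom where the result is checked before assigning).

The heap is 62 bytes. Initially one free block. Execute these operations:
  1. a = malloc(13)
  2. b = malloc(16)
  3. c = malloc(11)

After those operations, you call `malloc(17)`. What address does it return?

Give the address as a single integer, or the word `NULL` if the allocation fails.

Answer: 40

Derivation:
Op 1: a = malloc(13) -> a = 0; heap: [0-12 ALLOC][13-61 FREE]
Op 2: b = malloc(16) -> b = 13; heap: [0-12 ALLOC][13-28 ALLOC][29-61 FREE]
Op 3: c = malloc(11) -> c = 29; heap: [0-12 ALLOC][13-28 ALLOC][29-39 ALLOC][40-61 FREE]
malloc(17): first-fit scan over [0-12 ALLOC][13-28 ALLOC][29-39 ALLOC][40-61 FREE] -> 40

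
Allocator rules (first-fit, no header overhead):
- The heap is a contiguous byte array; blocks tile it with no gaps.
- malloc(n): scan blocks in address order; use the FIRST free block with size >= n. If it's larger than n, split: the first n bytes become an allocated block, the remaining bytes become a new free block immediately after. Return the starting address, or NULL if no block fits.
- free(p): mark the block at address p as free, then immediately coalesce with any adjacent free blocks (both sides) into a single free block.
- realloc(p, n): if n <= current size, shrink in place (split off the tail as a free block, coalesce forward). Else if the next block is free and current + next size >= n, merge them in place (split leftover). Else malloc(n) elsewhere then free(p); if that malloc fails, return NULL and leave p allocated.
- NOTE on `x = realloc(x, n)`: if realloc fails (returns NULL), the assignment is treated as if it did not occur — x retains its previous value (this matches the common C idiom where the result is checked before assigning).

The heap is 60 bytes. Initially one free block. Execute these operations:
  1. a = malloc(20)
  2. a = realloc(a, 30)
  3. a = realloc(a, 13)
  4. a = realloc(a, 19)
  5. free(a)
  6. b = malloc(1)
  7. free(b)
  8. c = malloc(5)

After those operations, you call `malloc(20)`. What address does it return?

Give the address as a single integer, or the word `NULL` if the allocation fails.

Answer: 5

Derivation:
Op 1: a = malloc(20) -> a = 0; heap: [0-19 ALLOC][20-59 FREE]
Op 2: a = realloc(a, 30) -> a = 0; heap: [0-29 ALLOC][30-59 FREE]
Op 3: a = realloc(a, 13) -> a = 0; heap: [0-12 ALLOC][13-59 FREE]
Op 4: a = realloc(a, 19) -> a = 0; heap: [0-18 ALLOC][19-59 FREE]
Op 5: free(a) -> (freed a); heap: [0-59 FREE]
Op 6: b = malloc(1) -> b = 0; heap: [0-0 ALLOC][1-59 FREE]
Op 7: free(b) -> (freed b); heap: [0-59 FREE]
Op 8: c = malloc(5) -> c = 0; heap: [0-4 ALLOC][5-59 FREE]
malloc(20): first-fit scan over [0-4 ALLOC][5-59 FREE] -> 5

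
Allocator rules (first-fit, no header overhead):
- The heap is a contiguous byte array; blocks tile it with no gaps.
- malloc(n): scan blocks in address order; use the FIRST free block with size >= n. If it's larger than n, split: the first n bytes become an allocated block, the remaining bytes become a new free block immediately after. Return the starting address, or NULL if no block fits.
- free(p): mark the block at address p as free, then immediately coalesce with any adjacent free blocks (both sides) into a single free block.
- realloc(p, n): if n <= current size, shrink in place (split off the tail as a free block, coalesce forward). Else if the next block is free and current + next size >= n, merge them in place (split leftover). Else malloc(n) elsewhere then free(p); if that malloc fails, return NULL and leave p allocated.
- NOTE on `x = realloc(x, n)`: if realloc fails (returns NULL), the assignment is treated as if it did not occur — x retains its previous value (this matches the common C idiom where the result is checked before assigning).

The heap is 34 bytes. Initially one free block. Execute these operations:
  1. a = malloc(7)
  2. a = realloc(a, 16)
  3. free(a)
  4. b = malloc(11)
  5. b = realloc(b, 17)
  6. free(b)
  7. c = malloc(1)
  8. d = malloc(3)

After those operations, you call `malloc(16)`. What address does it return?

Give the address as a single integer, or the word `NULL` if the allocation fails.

Op 1: a = malloc(7) -> a = 0; heap: [0-6 ALLOC][7-33 FREE]
Op 2: a = realloc(a, 16) -> a = 0; heap: [0-15 ALLOC][16-33 FREE]
Op 3: free(a) -> (freed a); heap: [0-33 FREE]
Op 4: b = malloc(11) -> b = 0; heap: [0-10 ALLOC][11-33 FREE]
Op 5: b = realloc(b, 17) -> b = 0; heap: [0-16 ALLOC][17-33 FREE]
Op 6: free(b) -> (freed b); heap: [0-33 FREE]
Op 7: c = malloc(1) -> c = 0; heap: [0-0 ALLOC][1-33 FREE]
Op 8: d = malloc(3) -> d = 1; heap: [0-0 ALLOC][1-3 ALLOC][4-33 FREE]
malloc(16): first-fit scan over [0-0 ALLOC][1-3 ALLOC][4-33 FREE] -> 4

Answer: 4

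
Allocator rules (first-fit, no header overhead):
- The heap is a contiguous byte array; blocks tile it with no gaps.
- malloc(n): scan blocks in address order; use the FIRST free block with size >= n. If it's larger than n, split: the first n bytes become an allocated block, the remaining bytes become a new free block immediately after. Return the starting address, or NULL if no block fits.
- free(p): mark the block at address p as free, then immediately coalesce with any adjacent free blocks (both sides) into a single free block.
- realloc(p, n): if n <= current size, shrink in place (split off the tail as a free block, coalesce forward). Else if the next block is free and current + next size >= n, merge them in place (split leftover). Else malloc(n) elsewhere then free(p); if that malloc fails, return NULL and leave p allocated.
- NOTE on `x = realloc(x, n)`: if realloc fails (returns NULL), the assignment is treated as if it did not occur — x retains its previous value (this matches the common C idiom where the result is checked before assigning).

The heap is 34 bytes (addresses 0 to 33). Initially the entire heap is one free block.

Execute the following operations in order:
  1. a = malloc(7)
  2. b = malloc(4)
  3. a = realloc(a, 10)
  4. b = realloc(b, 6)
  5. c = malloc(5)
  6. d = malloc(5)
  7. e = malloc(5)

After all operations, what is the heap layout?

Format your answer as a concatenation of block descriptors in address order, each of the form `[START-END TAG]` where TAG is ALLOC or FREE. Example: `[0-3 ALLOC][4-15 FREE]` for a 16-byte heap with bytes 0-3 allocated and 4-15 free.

Answer: [0-5 ALLOC][6-10 ALLOC][11-20 ALLOC][21-25 ALLOC][26-30 ALLOC][31-33 FREE]

Derivation:
Op 1: a = malloc(7) -> a = 0; heap: [0-6 ALLOC][7-33 FREE]
Op 2: b = malloc(4) -> b = 7; heap: [0-6 ALLOC][7-10 ALLOC][11-33 FREE]
Op 3: a = realloc(a, 10) -> a = 11; heap: [0-6 FREE][7-10 ALLOC][11-20 ALLOC][21-33 FREE]
Op 4: b = realloc(b, 6) -> b = 0; heap: [0-5 ALLOC][6-10 FREE][11-20 ALLOC][21-33 FREE]
Op 5: c = malloc(5) -> c = 6; heap: [0-5 ALLOC][6-10 ALLOC][11-20 ALLOC][21-33 FREE]
Op 6: d = malloc(5) -> d = 21; heap: [0-5 ALLOC][6-10 ALLOC][11-20 ALLOC][21-25 ALLOC][26-33 FREE]
Op 7: e = malloc(5) -> e = 26; heap: [0-5 ALLOC][6-10 ALLOC][11-20 ALLOC][21-25 ALLOC][26-30 ALLOC][31-33 FREE]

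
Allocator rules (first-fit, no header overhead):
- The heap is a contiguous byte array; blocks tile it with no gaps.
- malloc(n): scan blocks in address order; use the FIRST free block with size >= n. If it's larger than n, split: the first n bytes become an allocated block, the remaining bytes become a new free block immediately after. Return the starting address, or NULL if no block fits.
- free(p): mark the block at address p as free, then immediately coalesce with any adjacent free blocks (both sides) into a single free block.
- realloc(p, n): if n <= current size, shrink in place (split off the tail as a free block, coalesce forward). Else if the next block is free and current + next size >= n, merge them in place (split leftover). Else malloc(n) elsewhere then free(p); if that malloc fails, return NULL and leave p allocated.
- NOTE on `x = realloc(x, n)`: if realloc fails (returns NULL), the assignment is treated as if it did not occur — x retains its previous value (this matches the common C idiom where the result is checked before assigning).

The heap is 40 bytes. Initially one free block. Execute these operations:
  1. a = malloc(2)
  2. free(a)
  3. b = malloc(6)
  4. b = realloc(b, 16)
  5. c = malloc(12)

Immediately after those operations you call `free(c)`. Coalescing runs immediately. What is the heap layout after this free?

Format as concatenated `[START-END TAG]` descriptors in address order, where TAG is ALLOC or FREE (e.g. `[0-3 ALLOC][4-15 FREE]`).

Op 1: a = malloc(2) -> a = 0; heap: [0-1 ALLOC][2-39 FREE]
Op 2: free(a) -> (freed a); heap: [0-39 FREE]
Op 3: b = malloc(6) -> b = 0; heap: [0-5 ALLOC][6-39 FREE]
Op 4: b = realloc(b, 16) -> b = 0; heap: [0-15 ALLOC][16-39 FREE]
Op 5: c = malloc(12) -> c = 16; heap: [0-15 ALLOC][16-27 ALLOC][28-39 FREE]
free(c): c = 16 -> block [16-27 ALLOC]; mark free, coalesce with adjacent free neighbors -> [0-15 ALLOC][16-39 FREE]

Answer: [0-15 ALLOC][16-39 FREE]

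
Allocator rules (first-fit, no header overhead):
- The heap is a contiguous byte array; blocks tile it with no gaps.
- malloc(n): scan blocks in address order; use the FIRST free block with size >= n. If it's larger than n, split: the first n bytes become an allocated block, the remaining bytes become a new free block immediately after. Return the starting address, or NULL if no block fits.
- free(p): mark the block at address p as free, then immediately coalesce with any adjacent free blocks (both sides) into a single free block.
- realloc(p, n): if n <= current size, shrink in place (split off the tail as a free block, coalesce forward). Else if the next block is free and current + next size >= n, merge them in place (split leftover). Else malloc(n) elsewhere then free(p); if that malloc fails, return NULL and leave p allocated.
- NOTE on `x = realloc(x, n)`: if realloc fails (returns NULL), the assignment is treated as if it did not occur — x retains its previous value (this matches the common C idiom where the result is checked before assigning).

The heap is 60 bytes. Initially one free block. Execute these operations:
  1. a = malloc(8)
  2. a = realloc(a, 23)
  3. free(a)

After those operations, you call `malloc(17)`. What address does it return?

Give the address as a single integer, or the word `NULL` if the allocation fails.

Op 1: a = malloc(8) -> a = 0; heap: [0-7 ALLOC][8-59 FREE]
Op 2: a = realloc(a, 23) -> a = 0; heap: [0-22 ALLOC][23-59 FREE]
Op 3: free(a) -> (freed a); heap: [0-59 FREE]
malloc(17): first-fit scan over [0-59 FREE] -> 0

Answer: 0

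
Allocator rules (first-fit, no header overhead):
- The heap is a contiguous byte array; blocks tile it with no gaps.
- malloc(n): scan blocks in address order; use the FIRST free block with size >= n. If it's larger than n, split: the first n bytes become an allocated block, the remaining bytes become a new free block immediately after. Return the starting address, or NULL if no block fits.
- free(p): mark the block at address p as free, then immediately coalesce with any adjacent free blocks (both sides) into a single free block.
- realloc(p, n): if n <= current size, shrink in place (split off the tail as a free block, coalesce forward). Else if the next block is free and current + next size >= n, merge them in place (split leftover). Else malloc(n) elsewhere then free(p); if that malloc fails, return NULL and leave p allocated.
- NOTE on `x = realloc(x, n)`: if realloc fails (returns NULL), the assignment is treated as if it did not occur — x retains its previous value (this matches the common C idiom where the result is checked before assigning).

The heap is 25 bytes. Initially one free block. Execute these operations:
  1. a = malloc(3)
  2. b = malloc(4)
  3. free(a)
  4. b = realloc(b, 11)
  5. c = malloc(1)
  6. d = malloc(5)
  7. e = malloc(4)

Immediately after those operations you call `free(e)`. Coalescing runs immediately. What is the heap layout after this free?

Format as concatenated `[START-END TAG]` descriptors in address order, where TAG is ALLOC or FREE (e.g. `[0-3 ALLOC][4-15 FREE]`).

Answer: [0-0 ALLOC][1-2 FREE][3-13 ALLOC][14-18 ALLOC][19-24 FREE]

Derivation:
Op 1: a = malloc(3) -> a = 0; heap: [0-2 ALLOC][3-24 FREE]
Op 2: b = malloc(4) -> b = 3; heap: [0-2 ALLOC][3-6 ALLOC][7-24 FREE]
Op 3: free(a) -> (freed a); heap: [0-2 FREE][3-6 ALLOC][7-24 FREE]
Op 4: b = realloc(b, 11) -> b = 3; heap: [0-2 FREE][3-13 ALLOC][14-24 FREE]
Op 5: c = malloc(1) -> c = 0; heap: [0-0 ALLOC][1-2 FREE][3-13 ALLOC][14-24 FREE]
Op 6: d = malloc(5) -> d = 14; heap: [0-0 ALLOC][1-2 FREE][3-13 ALLOC][14-18 ALLOC][19-24 FREE]
Op 7: e = malloc(4) -> e = 19; heap: [0-0 ALLOC][1-2 FREE][3-13 ALLOC][14-18 ALLOC][19-22 ALLOC][23-24 FREE]
free(e): e = 19 -> block [19-22 ALLOC]; mark free, coalesce with adjacent free neighbors -> [0-0 ALLOC][1-2 FREE][3-13 ALLOC][14-18 ALLOC][19-24 FREE]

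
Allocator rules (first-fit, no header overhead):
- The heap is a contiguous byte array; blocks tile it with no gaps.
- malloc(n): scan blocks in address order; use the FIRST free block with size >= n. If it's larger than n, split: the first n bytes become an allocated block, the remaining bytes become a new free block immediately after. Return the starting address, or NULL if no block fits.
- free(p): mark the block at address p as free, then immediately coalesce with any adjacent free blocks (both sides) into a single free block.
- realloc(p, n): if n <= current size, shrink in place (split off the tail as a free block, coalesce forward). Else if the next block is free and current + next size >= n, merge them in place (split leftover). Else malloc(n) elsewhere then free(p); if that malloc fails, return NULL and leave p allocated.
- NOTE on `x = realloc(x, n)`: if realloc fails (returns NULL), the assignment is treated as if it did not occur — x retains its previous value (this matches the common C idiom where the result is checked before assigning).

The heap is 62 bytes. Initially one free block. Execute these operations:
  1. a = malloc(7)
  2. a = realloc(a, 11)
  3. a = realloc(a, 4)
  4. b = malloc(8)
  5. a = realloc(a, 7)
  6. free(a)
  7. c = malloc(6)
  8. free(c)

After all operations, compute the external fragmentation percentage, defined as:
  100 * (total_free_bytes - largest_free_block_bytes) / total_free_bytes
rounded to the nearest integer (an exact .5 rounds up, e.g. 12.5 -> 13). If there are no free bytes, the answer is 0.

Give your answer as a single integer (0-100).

Op 1: a = malloc(7) -> a = 0; heap: [0-6 ALLOC][7-61 FREE]
Op 2: a = realloc(a, 11) -> a = 0; heap: [0-10 ALLOC][11-61 FREE]
Op 3: a = realloc(a, 4) -> a = 0; heap: [0-3 ALLOC][4-61 FREE]
Op 4: b = malloc(8) -> b = 4; heap: [0-3 ALLOC][4-11 ALLOC][12-61 FREE]
Op 5: a = realloc(a, 7) -> a = 12; heap: [0-3 FREE][4-11 ALLOC][12-18 ALLOC][19-61 FREE]
Op 6: free(a) -> (freed a); heap: [0-3 FREE][4-11 ALLOC][12-61 FREE]
Op 7: c = malloc(6) -> c = 12; heap: [0-3 FREE][4-11 ALLOC][12-17 ALLOC][18-61 FREE]
Op 8: free(c) -> (freed c); heap: [0-3 FREE][4-11 ALLOC][12-61 FREE]
Free blocks: [4 50] total_free=54 largest=50 -> 100*(54-50)/54 = 400/54 ≈ 7.407 -> rounds to 7

Answer: 7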